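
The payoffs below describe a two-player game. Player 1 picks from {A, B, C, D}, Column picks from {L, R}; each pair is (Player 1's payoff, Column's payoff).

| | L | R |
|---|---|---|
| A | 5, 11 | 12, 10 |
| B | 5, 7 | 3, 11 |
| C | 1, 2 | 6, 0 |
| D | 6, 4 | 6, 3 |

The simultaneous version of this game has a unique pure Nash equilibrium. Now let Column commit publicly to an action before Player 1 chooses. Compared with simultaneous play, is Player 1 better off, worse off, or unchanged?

better off

Backward induction with Column moving first.
- L → Player 1 plays D (best of 5, 5, 1, 6); Column gets 4.
- R → Player 1 plays A (best of 12, 3, 6, 6); Column gets 10.
Maximizing over 4, 10, Column chooses R. Subgame-perfect outcome: (A, R) with payoffs (12, 10).
Under simultaneous play:
Player 1's best replies: L→D; R→A.
Column's best replies: A→L; B→R; C→L; D→L.
Only (D, L) has each player best-responding; Nash payoffs (6, 4).
Player 1 earns 12 sequentially versus 6 at the Nash outcome: better off.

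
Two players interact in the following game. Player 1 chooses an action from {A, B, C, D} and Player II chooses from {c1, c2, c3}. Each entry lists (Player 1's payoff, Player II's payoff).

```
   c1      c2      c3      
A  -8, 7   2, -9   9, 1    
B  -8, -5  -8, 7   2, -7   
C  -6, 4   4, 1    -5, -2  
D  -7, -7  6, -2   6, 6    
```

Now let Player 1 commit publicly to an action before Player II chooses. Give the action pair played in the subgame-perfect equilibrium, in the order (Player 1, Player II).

(D, c3)

Work backward from Player II's decision.
- A: Player II compares 7, -9, 1 and picks c1; Player 1 would get -8.
- B: Player II compares -5, 7, -7 and picks c2; Player 1 would get -8.
- C: Player II compares 4, 1, -2 and picks c1; Player 1 would get -6.
- D: Player II compares -7, -2, 6 and picks c3; Player 1 would get 6.
Maximizing over -8, -8, -6, 6, Player 1 chooses D. Subgame-perfect outcome: (D, c3) with payoffs (6, 6).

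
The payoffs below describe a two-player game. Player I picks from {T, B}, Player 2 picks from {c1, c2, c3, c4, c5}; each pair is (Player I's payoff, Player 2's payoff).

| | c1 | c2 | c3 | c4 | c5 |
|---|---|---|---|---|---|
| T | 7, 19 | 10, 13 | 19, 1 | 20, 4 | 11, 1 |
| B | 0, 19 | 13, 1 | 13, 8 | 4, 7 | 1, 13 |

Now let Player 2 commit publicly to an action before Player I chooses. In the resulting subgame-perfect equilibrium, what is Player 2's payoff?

Player I best-responds to each possible Player 2 move:
- c1: BR = T, leader payoff 19.
- c2: BR = B, leader payoff 1.
- c3: BR = T, leader payoff 1.
- c4: BR = T, leader payoff 4.
- c5: BR = T, leader payoff 1.
Among 19, 1, 1, 4, 1, the best is 19 at c1. Subgame-perfect outcome: (T, c1) with payoffs (7, 19).

19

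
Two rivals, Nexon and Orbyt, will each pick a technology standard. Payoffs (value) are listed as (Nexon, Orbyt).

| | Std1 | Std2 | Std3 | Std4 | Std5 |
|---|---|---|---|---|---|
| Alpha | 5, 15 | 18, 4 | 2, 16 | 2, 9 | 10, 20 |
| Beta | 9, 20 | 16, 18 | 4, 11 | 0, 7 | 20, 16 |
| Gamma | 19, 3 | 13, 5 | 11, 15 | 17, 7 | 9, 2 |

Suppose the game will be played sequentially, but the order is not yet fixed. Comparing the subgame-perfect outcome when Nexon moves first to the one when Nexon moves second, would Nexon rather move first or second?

second

If Nexon leads: Orbyt's best replies are Alpha→Std5, Beta→Std1, Gamma→Std3; Nexon's induced payoffs 10, 9, 11; outcome (Gamma, Std3), payoffs (11, 15).
If Orbyt leads: Nexon's best replies are Std1→Gamma, Std2→Alpha, Std3→Gamma, Std4→Gamma, Std5→Beta; Orbyt's induced payoffs 3, 4, 15, 7, 16; outcome (Beta, Std5), payoffs (20, 16).
Nexon gets 11 moving first and 20 moving second, so Nexon prefers to move second.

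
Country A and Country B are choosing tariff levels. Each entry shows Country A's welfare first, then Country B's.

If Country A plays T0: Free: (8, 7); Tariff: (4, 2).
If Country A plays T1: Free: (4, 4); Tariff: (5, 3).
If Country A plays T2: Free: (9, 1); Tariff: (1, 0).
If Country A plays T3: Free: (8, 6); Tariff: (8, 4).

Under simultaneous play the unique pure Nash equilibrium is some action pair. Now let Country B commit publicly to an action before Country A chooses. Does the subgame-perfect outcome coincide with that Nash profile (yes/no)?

Backward induction with Country B moving first.
- Free: BR = T2, leader payoff 1.
- Tariff: BR = T3, leader payoff 4.
Among 1, 4, the best is 4 at Tariff. Subgame-perfect outcome: (T3, Tariff) with payoffs (8, 4).
For the simultaneous game, intersect best replies.
Country A's best replies: Free→T2; Tariff→T3.
Country B's best replies: T0→Free; T1→Free; T2→Free; T3→Free.
The unique mutual best reply is (T2, Free), giving (9, 1).
Sequential outcome (T3, Tariff) differs from the Nash profile (T2, Free).

no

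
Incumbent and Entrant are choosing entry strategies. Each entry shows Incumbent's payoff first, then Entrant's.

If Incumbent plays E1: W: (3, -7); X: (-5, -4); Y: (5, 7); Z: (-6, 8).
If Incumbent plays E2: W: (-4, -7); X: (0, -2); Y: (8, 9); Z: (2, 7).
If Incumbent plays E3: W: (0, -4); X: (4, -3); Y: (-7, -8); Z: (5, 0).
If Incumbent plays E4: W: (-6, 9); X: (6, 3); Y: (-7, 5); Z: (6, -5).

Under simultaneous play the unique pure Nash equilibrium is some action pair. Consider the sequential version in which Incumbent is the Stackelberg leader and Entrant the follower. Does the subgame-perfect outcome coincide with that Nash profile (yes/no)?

yes

Solve by backward induction (Incumbent leads).
- E1: BR = Z, leader payoff -6.
- E2: BR = Y, leader payoff 8.
- E3: BR = Z, leader payoff 5.
- E4: BR = W, leader payoff -6.
Maximizing over -6, 8, 5, -6, Incumbent chooses E2. Subgame-perfect outcome: (E2, Y) with payoffs (8, 9).
Under simultaneous play:
Incumbent's best replies: W→E1; X→E4; Y→E2; Z→E4.
Entrant's best replies: E1→Z; E2→Y; E3→Z; E4→W.
The unique mutual best reply is (E2, Y), giving (8, 9).
Sequential outcome (E2, Y) coincides with the Nash profile (E2, Y).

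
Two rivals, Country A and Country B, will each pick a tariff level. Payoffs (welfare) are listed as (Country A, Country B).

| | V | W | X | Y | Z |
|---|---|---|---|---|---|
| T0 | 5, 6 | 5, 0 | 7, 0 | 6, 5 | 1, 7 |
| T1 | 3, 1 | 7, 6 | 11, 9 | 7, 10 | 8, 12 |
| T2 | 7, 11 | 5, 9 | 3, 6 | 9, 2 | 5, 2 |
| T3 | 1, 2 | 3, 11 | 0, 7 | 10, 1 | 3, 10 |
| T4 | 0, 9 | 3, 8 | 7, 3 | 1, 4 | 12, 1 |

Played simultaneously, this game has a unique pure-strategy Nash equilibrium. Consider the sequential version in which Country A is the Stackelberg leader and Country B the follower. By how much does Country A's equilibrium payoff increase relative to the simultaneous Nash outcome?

1

Solve by backward induction (Country A leads).
- T0: Country B compares 6, 0, 0, 5, 7 and picks Z; Country A would get 1.
- T1: Country B compares 1, 6, 9, 10, 12 and picks Z; Country A would get 8.
- T2: Country B compares 11, 9, 6, 2, 2 and picks V; Country A would get 7.
- T3: Country B compares 2, 11, 7, 1, 10 and picks W; Country A would get 3.
- T4: Country B compares 9, 8, 3, 4, 1 and picks V; Country A would get 0.
Among 1, 8, 7, 3, 0, the best is 8 at T1. Subgame-perfect outcome: (T1, Z) with payoffs (8, 12).
For the simultaneous game, intersect best replies.
Country A's best replies: V→T2; W→T1; X→T1; Y→T3; Z→T4.
Country B's best replies: T0→Z; T1→Z; T2→V; T3→W; T4→V.
The unique mutual best reply is (T2, V), giving (7, 11).
Country A's commitment gain: 8 − 7 = 1.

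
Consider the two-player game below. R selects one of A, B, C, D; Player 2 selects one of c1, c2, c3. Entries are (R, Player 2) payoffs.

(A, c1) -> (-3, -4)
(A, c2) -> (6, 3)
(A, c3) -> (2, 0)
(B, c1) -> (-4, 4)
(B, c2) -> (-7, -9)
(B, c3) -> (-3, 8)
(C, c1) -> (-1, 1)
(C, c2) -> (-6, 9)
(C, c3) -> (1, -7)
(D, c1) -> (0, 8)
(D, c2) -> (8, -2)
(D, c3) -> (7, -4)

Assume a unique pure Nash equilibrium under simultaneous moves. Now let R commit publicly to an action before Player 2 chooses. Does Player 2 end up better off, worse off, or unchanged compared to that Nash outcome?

Player 2 best-responds to each possible R move:
- A → Player 2 plays c2 (best of -4, 3, 0); R gets 6.
- B → Player 2 plays c3 (best of 4, -9, 8); R gets -3.
- C → Player 2 plays c2 (best of 1, 9, -7); R gets -6.
- D → Player 2 plays c1 (best of 8, -2, -4); R gets 0.
Maximizing over 6, -3, -6, 0, R chooses A. Subgame-perfect outcome: (A, c2) with payoffs (6, 3).
Now find the simultaneous Nash equilibrium.
R's best replies: c1→D; c2→D; c3→D.
Player 2's best replies: A→c2; B→c3; C→c2; D→c1.
The unique mutual best reply is (D, c1), giving (0, 8).
Player 2 earns 3 sequentially versus 8 at the Nash outcome: worse off.

worse off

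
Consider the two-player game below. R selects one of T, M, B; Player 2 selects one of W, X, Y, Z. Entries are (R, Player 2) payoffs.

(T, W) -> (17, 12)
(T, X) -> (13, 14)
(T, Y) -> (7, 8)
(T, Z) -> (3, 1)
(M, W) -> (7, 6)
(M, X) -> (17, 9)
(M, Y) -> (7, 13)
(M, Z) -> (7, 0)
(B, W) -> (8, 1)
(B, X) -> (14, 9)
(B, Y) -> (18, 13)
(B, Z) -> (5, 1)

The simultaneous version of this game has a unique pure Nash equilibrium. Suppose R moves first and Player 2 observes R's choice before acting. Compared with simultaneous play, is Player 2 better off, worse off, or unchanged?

unchanged

Backward induction with R moving first.
- T: BR = X, leader payoff 13.
- M: BR = Y, leader payoff 7.
- B: BR = Y, leader payoff 18.
R's induced payoffs are 13, 7, 18, so R commits to B. Subgame-perfect outcome: (B, Y) with payoffs (18, 13).
For the simultaneous game, intersect best replies.
R's best replies: W→T; X→M; Y→B; Z→M.
Player 2's best replies: T→X; M→Y; B→Y.
The unique mutual best reply is (B, Y), giving (18, 13).
Player 2 earns 13 sequentially versus 13 at the Nash outcome: unchanged.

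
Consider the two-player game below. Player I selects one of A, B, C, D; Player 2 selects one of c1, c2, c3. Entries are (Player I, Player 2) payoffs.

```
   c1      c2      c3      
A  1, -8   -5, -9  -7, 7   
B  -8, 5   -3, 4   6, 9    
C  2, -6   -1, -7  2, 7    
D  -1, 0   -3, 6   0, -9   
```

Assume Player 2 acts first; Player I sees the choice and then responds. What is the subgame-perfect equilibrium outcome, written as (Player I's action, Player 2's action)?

(B, c3)

Player I best-responds to each possible Player 2 move:
- c1: BR = C, leader payoff -6.
- c2: BR = C, leader payoff -7.
- c3: BR = B, leader payoff 9.
Among -6, -7, 9, the best is 9 at c3. Subgame-perfect outcome: (B, c3) with payoffs (6, 9).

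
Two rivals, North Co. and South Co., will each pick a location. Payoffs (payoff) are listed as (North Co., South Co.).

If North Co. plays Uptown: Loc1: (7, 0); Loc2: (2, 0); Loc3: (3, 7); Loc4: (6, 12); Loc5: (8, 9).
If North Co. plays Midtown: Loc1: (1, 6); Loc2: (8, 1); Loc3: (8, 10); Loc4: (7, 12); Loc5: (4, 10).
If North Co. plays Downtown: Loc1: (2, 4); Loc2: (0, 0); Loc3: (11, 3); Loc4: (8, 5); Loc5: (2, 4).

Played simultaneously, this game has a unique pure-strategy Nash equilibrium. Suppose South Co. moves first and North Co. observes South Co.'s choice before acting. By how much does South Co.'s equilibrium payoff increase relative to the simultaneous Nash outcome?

4

North Co. best-responds to each possible South Co. move:
- Loc1 → North Co. plays Uptown (best of 7, 1, 2); South Co. gets 0.
- Loc2 → North Co. plays Midtown (best of 2, 8, 0); South Co. gets 1.
- Loc3 → North Co. plays Downtown (best of 3, 8, 11); South Co. gets 3.
- Loc4 → North Co. plays Downtown (best of 6, 7, 8); South Co. gets 5.
- Loc5 → North Co. plays Uptown (best of 8, 4, 2); South Co. gets 9.
Among 0, 1, 3, 5, 9, the best is 9 at Loc5. Subgame-perfect outcome: (Uptown, Loc5) with payoffs (8, 9).
Now find the simultaneous Nash equilibrium.
North Co.'s best replies: Loc1→Uptown; Loc2→Midtown; Loc3→Downtown; Loc4→Downtown; Loc5→Uptown.
South Co.'s best replies: Uptown→Loc4; Midtown→Loc4; Downtown→Loc4.
Only (Downtown, Loc4) has each player best-responding; Nash payoffs (8, 5).
South Co.'s commitment gain: 9 − 5 = 4.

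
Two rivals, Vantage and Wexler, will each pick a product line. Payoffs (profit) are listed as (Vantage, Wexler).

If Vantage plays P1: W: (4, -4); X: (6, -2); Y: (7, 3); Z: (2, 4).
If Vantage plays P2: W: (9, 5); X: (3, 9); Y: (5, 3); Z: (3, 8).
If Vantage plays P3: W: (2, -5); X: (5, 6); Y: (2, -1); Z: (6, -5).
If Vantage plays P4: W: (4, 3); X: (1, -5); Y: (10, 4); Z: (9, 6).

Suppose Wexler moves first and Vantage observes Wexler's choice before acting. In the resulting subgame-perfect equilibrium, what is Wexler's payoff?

Backward induction with Wexler moving first.
- W → Vantage plays P2 (best of 4, 9, 2, 4); Wexler gets 5.
- X → Vantage plays P1 (best of 6, 3, 5, 1); Wexler gets -2.
- Y → Vantage plays P4 (best of 7, 5, 2, 10); Wexler gets 4.
- Z → Vantage plays P4 (best of 2, 3, 6, 9); Wexler gets 6.
Wexler's induced payoffs are 5, -2, 4, 6, so Wexler commits to Z. Subgame-perfect outcome: (P4, Z) with payoffs (9, 6).

6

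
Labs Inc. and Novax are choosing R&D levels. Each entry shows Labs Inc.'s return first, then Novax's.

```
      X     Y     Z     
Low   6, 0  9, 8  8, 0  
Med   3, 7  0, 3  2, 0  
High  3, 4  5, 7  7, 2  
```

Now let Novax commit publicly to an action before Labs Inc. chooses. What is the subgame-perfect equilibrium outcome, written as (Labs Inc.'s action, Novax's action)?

(Low, Y)

Backward induction with Novax moving first.
- X: BR = Low, leader payoff 0.
- Y: BR = Low, leader payoff 8.
- Z: BR = Low, leader payoff 0.
Among 0, 8, 0, the best is 8 at Y. Subgame-perfect outcome: (Low, Y) with payoffs (9, 8).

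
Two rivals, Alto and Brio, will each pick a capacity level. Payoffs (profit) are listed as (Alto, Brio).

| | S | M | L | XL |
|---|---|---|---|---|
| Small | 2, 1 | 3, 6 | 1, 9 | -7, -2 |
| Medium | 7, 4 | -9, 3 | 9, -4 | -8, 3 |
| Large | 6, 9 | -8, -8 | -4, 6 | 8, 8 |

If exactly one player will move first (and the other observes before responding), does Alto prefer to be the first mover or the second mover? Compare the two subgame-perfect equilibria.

If Alto leads: Brio's best replies are Small→L, Medium→S, Large→S; Alto's induced payoffs 1, 7, 6; outcome (Medium, S), payoffs (7, 4).
If Brio leads: Alto's best replies are S→Medium, M→Small, L→Medium, XL→Large; Brio's induced payoffs 4, 6, -4, 8; outcome (Large, XL), payoffs (8, 8).
Alto gets 7 moving first and 8 moving second, so Alto prefers to move second.

second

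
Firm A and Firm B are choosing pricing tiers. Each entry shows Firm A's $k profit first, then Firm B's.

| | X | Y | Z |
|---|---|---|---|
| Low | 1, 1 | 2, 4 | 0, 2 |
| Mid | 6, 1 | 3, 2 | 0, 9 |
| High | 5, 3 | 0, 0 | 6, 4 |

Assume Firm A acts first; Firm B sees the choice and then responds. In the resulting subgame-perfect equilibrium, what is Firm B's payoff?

4

Firm B best-responds to each possible Firm A move:
- Low: Firm B compares 1, 4, 2 and picks Y; Firm A would get 2.
- Mid: Firm B compares 1, 2, 9 and picks Z; Firm A would get 0.
- High: Firm B compares 3, 0, 4 and picks Z; Firm A would get 6.
Maximizing over 2, 0, 6, Firm A chooses High. Subgame-perfect outcome: (High, Z) with payoffs (6, 4).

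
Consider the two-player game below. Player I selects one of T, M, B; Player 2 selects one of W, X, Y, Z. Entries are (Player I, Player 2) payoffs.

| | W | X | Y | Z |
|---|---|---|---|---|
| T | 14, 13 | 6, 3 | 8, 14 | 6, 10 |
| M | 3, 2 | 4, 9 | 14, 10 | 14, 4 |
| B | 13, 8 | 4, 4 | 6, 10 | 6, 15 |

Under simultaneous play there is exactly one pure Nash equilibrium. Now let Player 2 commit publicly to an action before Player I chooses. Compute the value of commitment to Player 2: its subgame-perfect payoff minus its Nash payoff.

Work backward from Player I's decision.
- W: BR = T, leader payoff 13.
- X: BR = T, leader payoff 3.
- Y: BR = M, leader payoff 10.
- Z: BR = M, leader payoff 4.
Maximizing over 13, 3, 10, 4, Player 2 chooses W. Subgame-perfect outcome: (T, W) with payoffs (14, 13).
For the simultaneous game, intersect best replies.
Player I's best replies: W→T; X→T; Y→M; Z→M.
Player 2's best replies: T→Y; M→Y; B→Z.
The unique mutual best reply is (M, Y), giving (14, 10).
Player 2's commitment gain: 13 − 10 = 3.

3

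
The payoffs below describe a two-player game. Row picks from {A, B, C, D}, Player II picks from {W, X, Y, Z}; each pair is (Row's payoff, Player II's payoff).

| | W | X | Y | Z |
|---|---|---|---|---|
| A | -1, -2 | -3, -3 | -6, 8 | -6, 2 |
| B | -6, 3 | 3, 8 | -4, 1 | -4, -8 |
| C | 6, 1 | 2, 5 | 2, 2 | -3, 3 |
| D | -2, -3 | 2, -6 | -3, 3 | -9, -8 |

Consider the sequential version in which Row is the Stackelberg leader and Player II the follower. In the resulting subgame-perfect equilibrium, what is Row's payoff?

3

Player II best-responds to each possible Row move:
- A: Player II compares -2, -3, 8, 2 and picks Y; Row would get -6.
- B: Player II compares 3, 8, 1, -8 and picks X; Row would get 3.
- C: Player II compares 1, 5, 2, 3 and picks X; Row would get 2.
- D: Player II compares -3, -6, 3, -8 and picks Y; Row would get -3.
Maximizing over -6, 3, 2, -3, Row chooses B. Subgame-perfect outcome: (B, X) with payoffs (3, 8).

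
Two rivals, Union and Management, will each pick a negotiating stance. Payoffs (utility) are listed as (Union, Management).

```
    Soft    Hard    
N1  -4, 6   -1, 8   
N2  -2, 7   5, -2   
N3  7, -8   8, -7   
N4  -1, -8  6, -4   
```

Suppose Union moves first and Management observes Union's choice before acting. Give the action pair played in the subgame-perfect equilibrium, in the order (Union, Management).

(N3, Hard)

Solve by backward induction (Union leads).
- N1: BR = Hard, leader payoff -1.
- N2: BR = Soft, leader payoff -2.
- N3: BR = Hard, leader payoff 8.
- N4: BR = Hard, leader payoff 6.
Maximizing over -1, -2, 8, 6, Union chooses N3. Subgame-perfect outcome: (N3, Hard) with payoffs (8, -7).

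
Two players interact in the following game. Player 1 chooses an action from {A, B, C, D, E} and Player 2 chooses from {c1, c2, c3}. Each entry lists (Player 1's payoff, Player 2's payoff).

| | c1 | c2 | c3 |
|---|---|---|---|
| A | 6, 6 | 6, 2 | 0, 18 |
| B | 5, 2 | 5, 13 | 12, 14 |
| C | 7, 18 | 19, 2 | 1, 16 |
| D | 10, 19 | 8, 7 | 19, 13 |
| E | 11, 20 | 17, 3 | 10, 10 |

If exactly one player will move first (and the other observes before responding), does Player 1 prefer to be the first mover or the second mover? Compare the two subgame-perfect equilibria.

first

If Player 1 leads: Player 2's best replies are A→c3, B→c3, C→c1, D→c1, E→c1; Player 1's induced payoffs 0, 12, 7, 10, 11; outcome (B, c3), payoffs (12, 14).
If Player 2 leads: Player 1's best replies are c1→E, c2→C, c3→D; Player 2's induced payoffs 20, 2, 13; outcome (E, c1), payoffs (11, 20).
Player 1 gets 12 moving first and 11 moving second, so Player 1 prefers to move first.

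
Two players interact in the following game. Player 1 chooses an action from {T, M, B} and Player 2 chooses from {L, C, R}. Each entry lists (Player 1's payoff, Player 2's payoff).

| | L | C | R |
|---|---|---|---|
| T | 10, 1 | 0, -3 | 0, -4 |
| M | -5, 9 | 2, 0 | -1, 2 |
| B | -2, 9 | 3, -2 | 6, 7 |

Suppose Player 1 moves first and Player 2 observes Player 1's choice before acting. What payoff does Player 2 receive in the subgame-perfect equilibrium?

1

Backward induction with Player 1 moving first.
- T: Player 2 compares 1, -3, -4 and picks L; Player 1 would get 10.
- M: Player 2 compares 9, 0, 2 and picks L; Player 1 would get -5.
- B: Player 2 compares 9, -2, 7 and picks L; Player 1 would get -2.
Among 10, -5, -2, the best is 10 at T. Subgame-perfect outcome: (T, L) with payoffs (10, 1).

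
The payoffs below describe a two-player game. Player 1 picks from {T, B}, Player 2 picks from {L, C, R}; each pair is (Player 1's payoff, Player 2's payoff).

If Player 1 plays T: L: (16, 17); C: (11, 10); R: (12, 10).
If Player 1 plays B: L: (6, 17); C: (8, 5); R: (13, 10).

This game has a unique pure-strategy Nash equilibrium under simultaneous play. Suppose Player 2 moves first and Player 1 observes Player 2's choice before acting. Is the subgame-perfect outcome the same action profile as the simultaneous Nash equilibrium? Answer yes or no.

yes

Solve by backward induction (Player 2 leads).
- L: Player 1 compares 16, 6 and picks T; Player 2 would get 17.
- C: Player 1 compares 11, 8 and picks T; Player 2 would get 10.
- R: Player 1 compares 12, 13 and picks B; Player 2 would get 10.
Among 17, 10, 10, the best is 17 at L. Subgame-perfect outcome: (T, L) with payoffs (16, 17).
Under simultaneous play:
Player 1's best replies: L→T; C→T; R→B.
Player 2's best replies: T→L; B→L.
The unique mutual best reply is (T, L), giving (16, 17).
Sequential outcome (T, L) coincides with the Nash profile (T, L).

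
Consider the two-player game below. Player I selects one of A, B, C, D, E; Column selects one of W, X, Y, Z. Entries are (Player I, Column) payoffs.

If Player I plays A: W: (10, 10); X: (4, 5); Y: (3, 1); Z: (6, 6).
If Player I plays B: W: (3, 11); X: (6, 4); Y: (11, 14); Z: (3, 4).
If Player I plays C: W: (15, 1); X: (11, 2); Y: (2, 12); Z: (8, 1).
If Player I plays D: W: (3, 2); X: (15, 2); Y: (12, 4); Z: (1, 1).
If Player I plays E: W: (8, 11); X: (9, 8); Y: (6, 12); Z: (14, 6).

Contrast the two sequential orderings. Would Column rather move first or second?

If Player I leads: Column's best replies are A→W, B→Y, C→Y, D→Y, E→Y; Player I's induced payoffs 10, 11, 2, 12, 6; outcome (D, Y), payoffs (12, 4).
If Column leads: Player I's best replies are W→C, X→D, Y→D, Z→E; Column's induced payoffs 1, 2, 4, 6; outcome (E, Z), payoffs (14, 6).
Column gets 6 moving first and 4 moving second, so Column prefers to move first.

first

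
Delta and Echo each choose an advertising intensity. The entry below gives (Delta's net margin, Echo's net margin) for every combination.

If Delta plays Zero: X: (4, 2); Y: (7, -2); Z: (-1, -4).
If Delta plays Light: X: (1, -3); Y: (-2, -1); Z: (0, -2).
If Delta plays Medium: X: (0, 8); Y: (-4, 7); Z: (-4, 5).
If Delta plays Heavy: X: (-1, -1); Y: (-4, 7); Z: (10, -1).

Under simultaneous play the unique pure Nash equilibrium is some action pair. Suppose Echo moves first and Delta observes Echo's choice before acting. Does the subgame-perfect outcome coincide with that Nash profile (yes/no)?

yes

Delta best-responds to each possible Echo move:
- X → Delta plays Zero (best of 4, 1, 0, -1); Echo gets 2.
- Y → Delta plays Zero (best of 7, -2, -4, -4); Echo gets -2.
- Z → Delta plays Heavy (best of -1, 0, -4, 10); Echo gets -1.
Among 2, -2, -1, the best is 2 at X. Subgame-perfect outcome: (Zero, X) with payoffs (4, 2).
For the simultaneous game, intersect best replies.
Delta's best replies: X→Zero; Y→Zero; Z→Heavy.
Echo's best replies: Zero→X; Light→Y; Medium→X; Heavy→Y.
The unique mutual best reply is (Zero, X), giving (4, 2).
Sequential outcome (Zero, X) coincides with the Nash profile (Zero, X).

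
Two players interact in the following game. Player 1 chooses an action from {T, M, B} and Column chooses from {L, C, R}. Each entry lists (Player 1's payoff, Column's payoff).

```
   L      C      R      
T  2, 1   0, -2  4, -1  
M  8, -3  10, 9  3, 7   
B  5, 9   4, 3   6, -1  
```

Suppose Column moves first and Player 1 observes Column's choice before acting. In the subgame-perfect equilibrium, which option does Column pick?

Solve by backward induction (Column leads).
- L → Player 1 plays M (best of 2, 8, 5); Column gets -3.
- C → Player 1 plays M (best of 0, 10, 4); Column gets 9.
- R → Player 1 plays B (best of 4, 3, 6); Column gets -1.
Column's induced payoffs are -3, 9, -1, so Column commits to C. Subgame-perfect outcome: (M, C) with payoffs (10, 9).

C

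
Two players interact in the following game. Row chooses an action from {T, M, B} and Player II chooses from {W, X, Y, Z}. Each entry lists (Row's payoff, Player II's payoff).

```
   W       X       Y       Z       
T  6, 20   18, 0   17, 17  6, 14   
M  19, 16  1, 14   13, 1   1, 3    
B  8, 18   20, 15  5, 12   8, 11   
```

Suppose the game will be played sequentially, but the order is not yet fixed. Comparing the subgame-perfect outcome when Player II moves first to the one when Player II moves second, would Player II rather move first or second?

first

If Row leads: Player II's best replies are T→W, M→W, B→W; Row's induced payoffs 6, 19, 8; outcome (M, W), payoffs (19, 16).
If Player II leads: Row's best replies are W→M, X→B, Y→T, Z→B; Player II's induced payoffs 16, 15, 17, 11; outcome (T, Y), payoffs (17, 17).
Player II gets 17 moving first and 16 moving second, so Player II prefers to move first.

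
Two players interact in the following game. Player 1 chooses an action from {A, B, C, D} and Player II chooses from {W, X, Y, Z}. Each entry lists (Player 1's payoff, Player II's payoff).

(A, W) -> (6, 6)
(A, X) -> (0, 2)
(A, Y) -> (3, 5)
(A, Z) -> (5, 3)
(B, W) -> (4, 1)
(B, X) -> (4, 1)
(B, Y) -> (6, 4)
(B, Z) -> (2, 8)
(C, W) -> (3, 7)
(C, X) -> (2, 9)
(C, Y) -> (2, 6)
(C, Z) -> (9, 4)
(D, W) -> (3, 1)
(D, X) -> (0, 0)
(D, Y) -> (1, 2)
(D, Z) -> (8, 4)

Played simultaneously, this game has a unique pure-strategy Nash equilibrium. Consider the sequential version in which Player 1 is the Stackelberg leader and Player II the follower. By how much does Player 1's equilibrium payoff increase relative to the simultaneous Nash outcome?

2

Player II best-responds to each possible Player 1 move:
- A: BR = W, leader payoff 6.
- B: BR = Z, leader payoff 2.
- C: BR = X, leader payoff 2.
- D: BR = Z, leader payoff 8.
Maximizing over 6, 2, 2, 8, Player 1 chooses D. Subgame-perfect outcome: (D, Z) with payoffs (8, 4).
Now find the simultaneous Nash equilibrium.
Player 1's best replies: W→A; X→B; Y→B; Z→C.
Player II's best replies: A→W; B→Z; C→X; D→Z.
The unique mutual best reply is (A, W), giving (6, 6).
Player 1's commitment gain: 8 − 6 = 2.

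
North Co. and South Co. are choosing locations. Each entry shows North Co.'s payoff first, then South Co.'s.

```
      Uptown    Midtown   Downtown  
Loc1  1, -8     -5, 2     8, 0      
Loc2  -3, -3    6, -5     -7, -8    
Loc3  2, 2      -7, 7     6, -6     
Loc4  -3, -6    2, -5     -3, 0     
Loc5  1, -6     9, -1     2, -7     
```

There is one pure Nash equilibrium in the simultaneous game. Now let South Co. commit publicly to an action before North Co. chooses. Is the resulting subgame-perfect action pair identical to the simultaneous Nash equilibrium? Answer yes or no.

Work backward from North Co.'s decision.
- Uptown: BR = Loc3, leader payoff 2.
- Midtown: BR = Loc5, leader payoff -1.
- Downtown: BR = Loc1, leader payoff 0.
Among 2, -1, 0, the best is 2 at Uptown. Subgame-perfect outcome: (Loc3, Uptown) with payoffs (2, 2).
Now find the simultaneous Nash equilibrium.
North Co.'s best replies: Uptown→Loc3; Midtown→Loc5; Downtown→Loc1.
South Co.'s best replies: Loc1→Midtown; Loc2→Uptown; Loc3→Midtown; Loc4→Downtown; Loc5→Midtown.
The unique mutual best reply is (Loc5, Midtown), giving (9, -1).
Sequential outcome (Loc3, Uptown) differs from the Nash profile (Loc5, Midtown).

no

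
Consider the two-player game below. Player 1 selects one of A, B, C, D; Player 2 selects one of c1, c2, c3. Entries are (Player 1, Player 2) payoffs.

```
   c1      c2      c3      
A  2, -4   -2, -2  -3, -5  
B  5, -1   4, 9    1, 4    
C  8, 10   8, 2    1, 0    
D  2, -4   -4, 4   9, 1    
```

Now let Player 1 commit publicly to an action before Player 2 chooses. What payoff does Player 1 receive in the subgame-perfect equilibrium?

Backward induction with Player 1 moving first.
- A: BR = c2, leader payoff -2.
- B: BR = c2, leader payoff 4.
- C: BR = c1, leader payoff 8.
- D: BR = c2, leader payoff -4.
Maximizing over -2, 4, 8, -4, Player 1 chooses C. Subgame-perfect outcome: (C, c1) with payoffs (8, 10).

8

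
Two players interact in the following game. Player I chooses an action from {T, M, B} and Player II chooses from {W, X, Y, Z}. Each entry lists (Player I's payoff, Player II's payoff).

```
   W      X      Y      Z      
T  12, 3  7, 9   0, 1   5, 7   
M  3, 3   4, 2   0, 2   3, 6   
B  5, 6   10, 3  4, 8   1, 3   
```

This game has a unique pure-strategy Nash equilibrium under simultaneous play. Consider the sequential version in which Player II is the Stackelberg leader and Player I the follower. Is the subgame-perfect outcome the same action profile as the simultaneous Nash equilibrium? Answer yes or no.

Player I best-responds to each possible Player II move:
- W → Player I plays T (best of 12, 3, 5); Player II gets 3.
- X → Player I plays B (best of 7, 4, 10); Player II gets 3.
- Y → Player I plays B (best of 0, 0, 4); Player II gets 8.
- Z → Player I plays T (best of 5, 3, 1); Player II gets 7.
Player II's induced payoffs are 3, 3, 8, 7, so Player II commits to Y. Subgame-perfect outcome: (B, Y) with payoffs (4, 8).
Now find the simultaneous Nash equilibrium.
Player I's best replies: W→T; X→B; Y→B; Z→T.
Player II's best replies: T→X; M→Z; B→Y.
Only (B, Y) has each player best-responding; Nash payoffs (4, 8).
Sequential outcome (B, Y) coincides with the Nash profile (B, Y).

yes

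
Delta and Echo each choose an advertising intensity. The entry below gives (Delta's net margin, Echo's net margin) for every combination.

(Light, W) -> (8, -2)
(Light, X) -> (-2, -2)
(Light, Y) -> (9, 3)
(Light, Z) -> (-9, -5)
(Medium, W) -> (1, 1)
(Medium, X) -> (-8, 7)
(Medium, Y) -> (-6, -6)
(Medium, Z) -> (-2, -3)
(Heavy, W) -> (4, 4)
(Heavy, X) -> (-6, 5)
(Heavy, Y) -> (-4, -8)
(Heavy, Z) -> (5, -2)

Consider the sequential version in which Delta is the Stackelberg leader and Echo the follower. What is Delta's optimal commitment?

Solve by backward induction (Delta leads).
- Light: BR = Y, leader payoff 9.
- Medium: BR = X, leader payoff -8.
- Heavy: BR = X, leader payoff -6.
Delta's induced payoffs are 9, -8, -6, so Delta commits to Light. Subgame-perfect outcome: (Light, Y) with payoffs (9, 3).

Light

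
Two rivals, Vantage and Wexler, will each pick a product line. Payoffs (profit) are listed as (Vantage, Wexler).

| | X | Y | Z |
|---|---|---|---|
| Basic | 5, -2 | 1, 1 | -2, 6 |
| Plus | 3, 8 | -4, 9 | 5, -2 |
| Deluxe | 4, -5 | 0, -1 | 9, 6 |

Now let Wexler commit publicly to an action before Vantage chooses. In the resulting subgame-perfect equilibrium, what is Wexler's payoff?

Vantage best-responds to each possible Wexler move:
- X → Vantage plays Basic (best of 5, 3, 4); Wexler gets -2.
- Y → Vantage plays Basic (best of 1, -4, 0); Wexler gets 1.
- Z → Vantage plays Deluxe (best of -2, 5, 9); Wexler gets 6.
Among -2, 1, 6, the best is 6 at Z. Subgame-perfect outcome: (Deluxe, Z) with payoffs (9, 6).

6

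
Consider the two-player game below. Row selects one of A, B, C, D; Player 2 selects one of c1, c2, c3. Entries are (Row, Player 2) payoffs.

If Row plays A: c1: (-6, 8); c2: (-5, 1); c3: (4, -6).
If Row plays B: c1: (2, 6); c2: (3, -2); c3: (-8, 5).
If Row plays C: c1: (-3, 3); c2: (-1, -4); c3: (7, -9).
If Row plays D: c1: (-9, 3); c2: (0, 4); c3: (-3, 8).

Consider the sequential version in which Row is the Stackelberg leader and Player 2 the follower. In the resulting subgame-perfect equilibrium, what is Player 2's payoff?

6

Backward induction with Row moving first.
- A: Player 2 compares 8, 1, -6 and picks c1; Row would get -6.
- B: Player 2 compares 6, -2, 5 and picks c1; Row would get 2.
- C: Player 2 compares 3, -4, -9 and picks c1; Row would get -3.
- D: Player 2 compares 3, 4, 8 and picks c3; Row would get -3.
Row's induced payoffs are -6, 2, -3, -3, so Row commits to B. Subgame-perfect outcome: (B, c1) with payoffs (2, 6).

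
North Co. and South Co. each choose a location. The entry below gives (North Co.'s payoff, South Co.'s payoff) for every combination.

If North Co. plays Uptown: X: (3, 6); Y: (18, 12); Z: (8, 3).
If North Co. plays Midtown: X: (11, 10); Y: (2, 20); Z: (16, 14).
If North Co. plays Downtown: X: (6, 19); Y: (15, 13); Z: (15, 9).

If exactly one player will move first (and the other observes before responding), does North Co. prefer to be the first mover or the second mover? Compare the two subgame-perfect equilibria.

If North Co. leads: South Co.'s best replies are Uptown→Y, Midtown→Y, Downtown→X; North Co.'s induced payoffs 18, 2, 6; outcome (Uptown, Y), payoffs (18, 12).
If South Co. leads: North Co.'s best replies are X→Midtown, Y→Uptown, Z→Midtown; South Co.'s induced payoffs 10, 12, 14; outcome (Midtown, Z), payoffs (16, 14).
North Co. gets 18 moving first and 16 moving second, so North Co. prefers to move first.

first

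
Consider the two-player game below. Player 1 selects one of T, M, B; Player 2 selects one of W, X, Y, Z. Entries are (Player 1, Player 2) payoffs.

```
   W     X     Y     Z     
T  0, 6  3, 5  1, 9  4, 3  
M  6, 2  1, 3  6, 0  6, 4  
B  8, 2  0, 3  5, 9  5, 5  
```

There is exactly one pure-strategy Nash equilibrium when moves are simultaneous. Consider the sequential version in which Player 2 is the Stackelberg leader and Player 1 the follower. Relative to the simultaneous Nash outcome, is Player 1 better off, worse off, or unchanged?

Solve by backward induction (Player 2 leads).
- W: Player 1 compares 0, 6, 8 and picks B; Player 2 would get 2.
- X: Player 1 compares 3, 1, 0 and picks T; Player 2 would get 5.
- Y: Player 1 compares 1, 6, 5 and picks M; Player 2 would get 0.
- Z: Player 1 compares 4, 6, 5 and picks M; Player 2 would get 4.
Maximizing over 2, 5, 0, 4, Player 2 chooses X. Subgame-perfect outcome: (T, X) with payoffs (3, 5).
Now find the simultaneous Nash equilibrium.
Player 1's best replies: W→B; X→T; Y→M; Z→M.
Player 2's best replies: T→Y; M→Z; B→Y.
Only (M, Z) has each player best-responding; Nash payoffs (6, 4).
Player 1 earns 3 sequentially versus 6 at the Nash outcome: worse off.

worse off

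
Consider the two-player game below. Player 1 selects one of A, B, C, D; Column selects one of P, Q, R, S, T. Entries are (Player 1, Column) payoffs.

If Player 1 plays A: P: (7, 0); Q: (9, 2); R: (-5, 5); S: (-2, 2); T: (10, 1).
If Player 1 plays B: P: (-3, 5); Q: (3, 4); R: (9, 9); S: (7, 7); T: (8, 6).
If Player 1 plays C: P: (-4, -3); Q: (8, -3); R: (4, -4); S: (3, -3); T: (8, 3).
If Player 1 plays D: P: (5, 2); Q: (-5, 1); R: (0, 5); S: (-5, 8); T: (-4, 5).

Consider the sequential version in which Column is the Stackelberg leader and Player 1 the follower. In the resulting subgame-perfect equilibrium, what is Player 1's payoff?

9

Work backward from Player 1's decision.
- P: Player 1 compares 7, -3, -4, 5 and picks A; Column would get 0.
- Q: Player 1 compares 9, 3, 8, -5 and picks A; Column would get 2.
- R: Player 1 compares -5, 9, 4, 0 and picks B; Column would get 9.
- S: Player 1 compares -2, 7, 3, -5 and picks B; Column would get 7.
- T: Player 1 compares 10, 8, 8, -4 and picks A; Column would get 1.
Among 0, 2, 9, 7, 1, the best is 9 at R. Subgame-perfect outcome: (B, R) with payoffs (9, 9).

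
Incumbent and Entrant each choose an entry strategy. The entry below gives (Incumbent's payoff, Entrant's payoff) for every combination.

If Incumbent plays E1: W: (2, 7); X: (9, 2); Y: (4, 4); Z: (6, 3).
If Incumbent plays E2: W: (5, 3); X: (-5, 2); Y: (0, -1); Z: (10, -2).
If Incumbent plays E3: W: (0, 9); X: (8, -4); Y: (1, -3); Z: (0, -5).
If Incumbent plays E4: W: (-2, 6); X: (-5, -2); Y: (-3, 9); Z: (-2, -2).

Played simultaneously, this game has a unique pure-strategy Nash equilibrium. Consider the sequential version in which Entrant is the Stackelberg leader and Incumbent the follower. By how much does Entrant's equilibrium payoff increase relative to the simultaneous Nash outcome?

1

Incumbent best-responds to each possible Entrant move:
- W: BR = E2, leader payoff 3.
- X: BR = E1, leader payoff 2.
- Y: BR = E1, leader payoff 4.
- Z: BR = E2, leader payoff -2.
Entrant's induced payoffs are 3, 2, 4, -2, so Entrant commits to Y. Subgame-perfect outcome: (E1, Y) with payoffs (4, 4).
Under simultaneous play:
Incumbent's best replies: W→E2; X→E1; Y→E1; Z→E2.
Entrant's best replies: E1→W; E2→W; E3→W; E4→Y.
Only (E2, W) has each player best-responding; Nash payoffs (5, 3).
Entrant's commitment gain: 4 − 3 = 1.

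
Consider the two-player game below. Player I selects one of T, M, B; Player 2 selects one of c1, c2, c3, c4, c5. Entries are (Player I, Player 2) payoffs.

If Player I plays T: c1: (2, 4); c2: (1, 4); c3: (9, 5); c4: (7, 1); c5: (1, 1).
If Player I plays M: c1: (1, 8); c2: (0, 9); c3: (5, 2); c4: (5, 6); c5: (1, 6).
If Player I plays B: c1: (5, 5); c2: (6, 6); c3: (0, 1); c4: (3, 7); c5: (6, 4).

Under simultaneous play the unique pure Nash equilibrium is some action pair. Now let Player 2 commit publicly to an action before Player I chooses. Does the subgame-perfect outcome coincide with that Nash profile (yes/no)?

Backward induction with Player 2 moving first.
- c1: BR = B, leader payoff 5.
- c2: BR = B, leader payoff 6.
- c3: BR = T, leader payoff 5.
- c4: BR = T, leader payoff 1.
- c5: BR = B, leader payoff 4.
Maximizing over 5, 6, 5, 1, 4, Player 2 chooses c2. Subgame-perfect outcome: (B, c2) with payoffs (6, 6).
Under simultaneous play:
Player I's best replies: c1→B; c2→B; c3→T; c4→T; c5→B.
Player 2's best replies: T→c3; M→c2; B→c4.
The unique mutual best reply is (T, c3), giving (9, 5).
Sequential outcome (B, c2) differs from the Nash profile (T, c3).

no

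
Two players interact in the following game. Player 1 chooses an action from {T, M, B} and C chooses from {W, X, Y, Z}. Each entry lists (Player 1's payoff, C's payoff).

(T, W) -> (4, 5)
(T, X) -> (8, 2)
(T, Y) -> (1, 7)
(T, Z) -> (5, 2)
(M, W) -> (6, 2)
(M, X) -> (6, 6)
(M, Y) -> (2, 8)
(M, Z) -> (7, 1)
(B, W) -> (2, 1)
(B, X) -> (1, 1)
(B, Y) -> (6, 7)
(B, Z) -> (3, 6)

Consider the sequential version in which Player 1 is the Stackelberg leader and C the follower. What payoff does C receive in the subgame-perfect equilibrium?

Solve by backward induction (Player 1 leads).
- T: C compares 5, 2, 7, 2 and picks Y; Player 1 would get 1.
- M: C compares 2, 6, 8, 1 and picks Y; Player 1 would get 2.
- B: C compares 1, 1, 7, 6 and picks Y; Player 1 would get 6.
Player 1's induced payoffs are 1, 2, 6, so Player 1 commits to B. Subgame-perfect outcome: (B, Y) with payoffs (6, 7).

7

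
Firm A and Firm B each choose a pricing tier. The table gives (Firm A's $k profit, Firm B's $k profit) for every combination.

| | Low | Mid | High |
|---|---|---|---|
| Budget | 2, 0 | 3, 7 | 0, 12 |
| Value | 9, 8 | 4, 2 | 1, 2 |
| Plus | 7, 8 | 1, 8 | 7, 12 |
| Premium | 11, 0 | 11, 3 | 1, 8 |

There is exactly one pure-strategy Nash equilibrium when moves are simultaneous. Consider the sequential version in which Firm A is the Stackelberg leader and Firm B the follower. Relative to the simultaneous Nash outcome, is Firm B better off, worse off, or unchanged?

Solve by backward induction (Firm A leads).
- Budget: BR = High, leader payoff 0.
- Value: BR = Low, leader payoff 9.
- Plus: BR = High, leader payoff 7.
- Premium: BR = High, leader payoff 1.
Maximizing over 0, 9, 7, 1, Firm A chooses Value. Subgame-perfect outcome: (Value, Low) with payoffs (9, 8).
Now find the simultaneous Nash equilibrium.
Firm A's best replies: Low→Premium; Mid→Premium; High→Plus.
Firm B's best replies: Budget→High; Value→Low; Plus→High; Premium→High.
Only (Plus, High) has each player best-responding; Nash payoffs (7, 12).
Firm B earns 8 sequentially versus 12 at the Nash outcome: worse off.

worse off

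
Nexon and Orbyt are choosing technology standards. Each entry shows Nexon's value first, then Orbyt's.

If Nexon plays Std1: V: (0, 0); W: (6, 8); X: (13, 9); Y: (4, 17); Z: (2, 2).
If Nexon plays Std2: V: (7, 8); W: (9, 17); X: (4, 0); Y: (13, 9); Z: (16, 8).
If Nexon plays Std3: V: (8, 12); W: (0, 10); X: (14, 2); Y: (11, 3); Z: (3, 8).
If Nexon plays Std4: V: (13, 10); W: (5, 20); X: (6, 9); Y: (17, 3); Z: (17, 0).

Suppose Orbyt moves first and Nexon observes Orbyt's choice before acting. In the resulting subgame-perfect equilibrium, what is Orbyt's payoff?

Nexon best-responds to each possible Orbyt move:
- V: BR = Std4, leader payoff 10.
- W: BR = Std2, leader payoff 17.
- X: BR = Std3, leader payoff 2.
- Y: BR = Std4, leader payoff 3.
- Z: BR = Std4, leader payoff 0.
Orbyt's induced payoffs are 10, 17, 2, 3, 0, so Orbyt commits to W. Subgame-perfect outcome: (Std2, W) with payoffs (9, 17).

17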